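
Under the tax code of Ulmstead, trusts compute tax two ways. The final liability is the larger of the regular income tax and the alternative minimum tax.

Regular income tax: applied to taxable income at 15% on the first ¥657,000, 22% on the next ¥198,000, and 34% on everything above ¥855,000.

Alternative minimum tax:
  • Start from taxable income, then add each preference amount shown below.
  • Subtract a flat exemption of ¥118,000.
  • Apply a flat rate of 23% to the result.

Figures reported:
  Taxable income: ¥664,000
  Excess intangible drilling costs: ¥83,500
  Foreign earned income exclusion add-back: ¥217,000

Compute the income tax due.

Alternative minimum tax:
  Adjusted income: ¥664,000 + ¥83,500 + ¥217,000 = ¥964,500
  Less exemption ¥118,000 → base ¥846,500
  ¥846,500 × 23% = ¥194,695

Regular income tax:
  ¥657,000 × 15% = ¥98,550
  ¥7,000 × 22% = ¥1,540
  → ¥100,090

¥194,695 > ¥100,090, so the alternative minimum tax is the binding amount.

¥194,695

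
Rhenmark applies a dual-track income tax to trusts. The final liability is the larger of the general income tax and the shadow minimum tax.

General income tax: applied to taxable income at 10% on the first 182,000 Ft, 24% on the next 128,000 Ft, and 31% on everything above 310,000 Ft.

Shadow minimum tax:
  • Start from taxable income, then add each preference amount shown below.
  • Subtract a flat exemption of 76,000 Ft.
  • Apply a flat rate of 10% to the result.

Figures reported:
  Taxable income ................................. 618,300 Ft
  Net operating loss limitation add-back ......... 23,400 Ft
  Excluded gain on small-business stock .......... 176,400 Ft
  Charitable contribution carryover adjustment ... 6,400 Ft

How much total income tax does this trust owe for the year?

General income tax:
  182,000 Ft × 10% = 18,200 Ft
  128,000 Ft × 24% = 30,720 Ft
  308,300 Ft × 31% = 95,573 Ft
  → 144,493 Ft

Shadow minimum tax:
  Adjusted income: 618,300 Ft + 23,400 Ft + 176,400 Ft + 6,400 Ft = 824,500 Ft
  Less exemption 76,000 Ft → base 748,500 Ft
  748,500 Ft × 10% = 74,850 Ft

144,493 Ft > 74,850 Ft, so the general income tax governs.

144,493 Ft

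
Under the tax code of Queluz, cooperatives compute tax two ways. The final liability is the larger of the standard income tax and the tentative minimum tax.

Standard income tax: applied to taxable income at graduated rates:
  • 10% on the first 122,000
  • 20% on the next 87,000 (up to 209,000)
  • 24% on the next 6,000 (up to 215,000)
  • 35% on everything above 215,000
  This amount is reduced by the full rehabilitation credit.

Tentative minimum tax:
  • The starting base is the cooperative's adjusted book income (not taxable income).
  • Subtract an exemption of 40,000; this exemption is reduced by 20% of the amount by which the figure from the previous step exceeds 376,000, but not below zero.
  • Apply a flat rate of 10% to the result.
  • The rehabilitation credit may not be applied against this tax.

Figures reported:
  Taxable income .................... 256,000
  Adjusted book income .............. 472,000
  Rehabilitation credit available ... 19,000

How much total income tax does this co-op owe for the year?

45,120

Tentative minimum tax:
  Base (adjusted book income): 472,000
  Exemption: 40,000 − 20% × (472,000 − 376,000) = 40,000 − 19,200 = 20,800
  Base: 472,000 − 20,800 = 451,200
  451,200 × 10% = 45,120

Standard income tax:
  122,000 × 10% = 12,200
  87,000 × 20% = 17,400
  6,000 × 24% = 1,440
  41,000 × 35% = 14,350
  → 45,390
  Less rehabilitation credit 19,000 → 26,390

45,120 > 26,390, so the tentative minimum tax is the binding amount.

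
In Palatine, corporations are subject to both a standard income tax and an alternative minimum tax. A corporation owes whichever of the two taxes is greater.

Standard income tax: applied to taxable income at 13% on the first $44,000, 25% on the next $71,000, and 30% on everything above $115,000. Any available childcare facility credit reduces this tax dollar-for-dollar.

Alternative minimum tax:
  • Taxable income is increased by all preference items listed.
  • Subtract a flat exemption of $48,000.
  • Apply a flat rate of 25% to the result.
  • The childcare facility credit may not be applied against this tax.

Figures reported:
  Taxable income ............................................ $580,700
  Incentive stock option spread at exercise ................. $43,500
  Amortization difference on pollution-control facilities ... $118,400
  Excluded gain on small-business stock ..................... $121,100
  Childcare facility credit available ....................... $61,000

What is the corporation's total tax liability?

Alternative minimum tax:
  Adjusted income: $580,700 + $43,500 + $118,400 + $121,100 = $863,700
  Less exemption $48,000 → base $815,700
  $815,700 × 25% = $203,925

Standard income tax:
  $44,000 × 13% = $5,720
  $71,000 × 25% = $17,750
  $465,700 × 30% = $139,710
  → $163,180
  Less childcare facility credit $61,000 → $102,180

$203,925 > $102,180, so the alternative minimum tax is the binding amount.

$203,925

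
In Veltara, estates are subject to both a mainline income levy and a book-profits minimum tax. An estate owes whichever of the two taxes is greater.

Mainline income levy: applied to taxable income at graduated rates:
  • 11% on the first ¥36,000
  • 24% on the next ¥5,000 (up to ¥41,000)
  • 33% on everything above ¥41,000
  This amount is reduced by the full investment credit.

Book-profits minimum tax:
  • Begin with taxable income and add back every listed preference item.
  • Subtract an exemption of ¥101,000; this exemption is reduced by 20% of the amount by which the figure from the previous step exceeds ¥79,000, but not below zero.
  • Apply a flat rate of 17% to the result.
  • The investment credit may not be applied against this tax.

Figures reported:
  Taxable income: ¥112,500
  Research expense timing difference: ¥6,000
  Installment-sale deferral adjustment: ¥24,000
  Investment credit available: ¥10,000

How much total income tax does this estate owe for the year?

¥18,755

Book-profits minimum tax:
  Adjusted income: ¥112,500 + ¥6,000 + ¥24,000 = ¥142,500
  Exemption: ¥101,000 − 20% × (¥142,500 − ¥79,000) = ¥101,000 − ¥12,700 = ¥88,300
  Base: ¥142,500 − ¥88,300 = ¥54,200
  ¥54,200 × 17% = ¥9,214

Mainline income levy:
  ¥36,000 × 11% = ¥3,960
  ¥5,000 × 24% = ¥1,200
  ¥71,500 × 33% = ¥23,595
  → ¥28,755
  Less investment credit ¥10,000 → ¥18,755

¥18,755 > ¥9,214, so the mainline income levy governs.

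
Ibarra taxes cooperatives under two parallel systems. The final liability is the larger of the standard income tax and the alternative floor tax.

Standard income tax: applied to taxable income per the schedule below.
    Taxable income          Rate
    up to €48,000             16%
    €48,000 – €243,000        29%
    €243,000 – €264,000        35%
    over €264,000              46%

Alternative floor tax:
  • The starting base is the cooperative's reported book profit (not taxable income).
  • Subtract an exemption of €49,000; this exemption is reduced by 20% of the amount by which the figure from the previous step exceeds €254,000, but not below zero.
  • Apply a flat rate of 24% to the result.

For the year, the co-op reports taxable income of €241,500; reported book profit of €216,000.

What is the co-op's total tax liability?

Standard income tax:
  €48,000 × 16% = €7,680
  €193,500 × 29% = €56,115
  → €63,795

Alternative floor tax:
  Base (reported book profit): €216,000
  Exemption: €216,000 ≤ €254,000, so full €49,000 applies
  Base: €216,000 − €49,000 = €167,000
  €167,000 × 24% = €40,080

€63,795 > €40,080, so the standard income tax governs.

€63,795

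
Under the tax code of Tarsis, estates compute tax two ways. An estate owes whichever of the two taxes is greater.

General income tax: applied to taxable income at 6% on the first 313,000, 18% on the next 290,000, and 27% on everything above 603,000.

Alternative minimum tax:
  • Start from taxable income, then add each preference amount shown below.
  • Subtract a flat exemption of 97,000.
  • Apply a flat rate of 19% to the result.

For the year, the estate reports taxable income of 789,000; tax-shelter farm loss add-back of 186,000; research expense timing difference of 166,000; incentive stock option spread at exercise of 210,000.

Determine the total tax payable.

238,260

Alternative minimum tax:
  Adjusted income: 789,000 + 186,000 + 166,000 + 210,000 = 1,351,000
  Less exemption 97,000 → base 1,254,000
  1,254,000 × 19% = 238,260

General income tax:
  313,000 × 6% = 18,780
  290,000 × 18% = 52,200
  186,000 × 27% = 50,220
  → 121,200

238,260 > 121,200, so the alternative minimum tax is the binding amount.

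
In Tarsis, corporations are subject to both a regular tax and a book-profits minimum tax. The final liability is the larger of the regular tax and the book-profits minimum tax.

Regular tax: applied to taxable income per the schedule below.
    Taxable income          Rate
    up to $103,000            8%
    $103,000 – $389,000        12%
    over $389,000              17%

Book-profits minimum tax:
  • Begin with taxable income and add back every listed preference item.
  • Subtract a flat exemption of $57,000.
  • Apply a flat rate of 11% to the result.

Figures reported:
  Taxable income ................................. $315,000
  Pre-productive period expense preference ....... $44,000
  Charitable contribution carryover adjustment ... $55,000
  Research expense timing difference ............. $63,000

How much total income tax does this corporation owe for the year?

Regular tax:
  $103,000 × 8% = $8,240
  $212,000 × 12% = $25,440
  → $33,680

Book-profits minimum tax:
  Adjusted income: $315,000 + $44,000 + $55,000 + $63,000 = $477,000
  Less exemption $57,000 → base $420,000
  $420,000 × 11% = $46,200

$46,200 > $33,680, so the book-profits minimum tax is the binding amount.

$46,200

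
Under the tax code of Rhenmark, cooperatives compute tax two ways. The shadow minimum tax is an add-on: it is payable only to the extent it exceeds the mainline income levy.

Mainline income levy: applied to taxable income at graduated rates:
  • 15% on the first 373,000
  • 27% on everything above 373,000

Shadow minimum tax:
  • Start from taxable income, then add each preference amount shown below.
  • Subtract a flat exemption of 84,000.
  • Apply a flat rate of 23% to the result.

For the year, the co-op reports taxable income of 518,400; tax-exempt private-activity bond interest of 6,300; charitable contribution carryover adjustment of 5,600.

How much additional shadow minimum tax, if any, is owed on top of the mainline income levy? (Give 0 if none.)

Mainline income levy:
  373,000 × 15% = 55,950
  145,400 × 27% = 39,258
  → 95,208

Shadow minimum tax:
  Adjusted income: 518,400 + 6,300 + 5,600 = 530,300
  Less exemption 84,000 → base 446,300
  446,300 × 23% = 102,649

Excess of shadow minimum tax over mainline income levy: 102,649 − 95,208 = 7,441.

7,441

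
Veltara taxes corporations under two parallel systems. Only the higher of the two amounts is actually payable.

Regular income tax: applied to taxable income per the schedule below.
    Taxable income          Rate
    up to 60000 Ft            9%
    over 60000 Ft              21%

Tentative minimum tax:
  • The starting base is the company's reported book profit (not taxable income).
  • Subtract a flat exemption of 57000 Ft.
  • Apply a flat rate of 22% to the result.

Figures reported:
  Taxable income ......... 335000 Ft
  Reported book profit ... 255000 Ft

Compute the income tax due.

Tentative minimum tax:
  Base (reported book profit): 255000 Ft
  Less exemption 57000 Ft → base 198000 Ft
  198000 Ft × 22% = 43560 Ft

Regular income tax:
  60000 Ft × 9% = 5400 Ft
  275000 Ft × 21% = 57750 Ft
  → 63150 Ft

63150 Ft > 43560 Ft, so the regular income tax governs.

63150 Ft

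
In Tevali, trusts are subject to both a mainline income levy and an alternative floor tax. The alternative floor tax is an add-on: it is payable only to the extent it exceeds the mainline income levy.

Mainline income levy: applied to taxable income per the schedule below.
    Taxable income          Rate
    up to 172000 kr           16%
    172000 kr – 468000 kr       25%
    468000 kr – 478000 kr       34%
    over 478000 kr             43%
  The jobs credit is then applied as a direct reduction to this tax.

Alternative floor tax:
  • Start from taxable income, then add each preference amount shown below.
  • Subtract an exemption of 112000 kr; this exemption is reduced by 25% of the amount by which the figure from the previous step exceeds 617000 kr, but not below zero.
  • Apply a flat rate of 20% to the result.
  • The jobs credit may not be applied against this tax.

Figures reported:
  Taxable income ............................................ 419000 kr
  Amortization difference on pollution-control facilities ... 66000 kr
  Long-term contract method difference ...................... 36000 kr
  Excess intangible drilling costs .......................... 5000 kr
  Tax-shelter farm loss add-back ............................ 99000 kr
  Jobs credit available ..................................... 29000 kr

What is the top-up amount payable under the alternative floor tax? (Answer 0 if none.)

Mainline income levy:
  172000 kr × 16% = 27520 kr
  247000 kr × 25% = 61750 kr
  → 89270 kr
  Less jobs credit 29000 kr → 60270 kr

Alternative floor tax:
  Adjusted income: 419000 kr + 66000 kr + 36000 kr + 5000 kr + 99000 kr = 625000 kr
  Exemption: 112000 kr − 25% × (625000 kr − 617000 kr) = 112000 kr − 2000 kr = 110000 kr
  Base: 625000 kr − 110000 kr = 515000 kr
  515000 kr × 20% = 103000 kr

Excess of alternative floor tax over mainline income levy: 103000 kr − 60270 kr = 42730 kr.

42730 kr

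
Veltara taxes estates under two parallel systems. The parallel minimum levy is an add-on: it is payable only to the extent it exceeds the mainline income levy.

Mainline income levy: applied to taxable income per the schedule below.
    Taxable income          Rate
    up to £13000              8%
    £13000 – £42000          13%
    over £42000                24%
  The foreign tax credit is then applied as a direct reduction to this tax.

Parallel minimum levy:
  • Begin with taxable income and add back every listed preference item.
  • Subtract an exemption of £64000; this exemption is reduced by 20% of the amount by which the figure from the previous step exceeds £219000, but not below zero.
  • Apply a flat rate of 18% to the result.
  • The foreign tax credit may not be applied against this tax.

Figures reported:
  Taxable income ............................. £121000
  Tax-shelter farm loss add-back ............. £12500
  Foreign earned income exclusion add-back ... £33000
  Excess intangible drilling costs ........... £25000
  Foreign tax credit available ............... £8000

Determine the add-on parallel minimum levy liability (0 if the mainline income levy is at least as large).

Mainline income levy:
  £13000 × 8% = £1040
  £29000 × 13% = £3770
  £79000 × 24% = £18960
  → £23770
  Less foreign tax credit £8000 → £15770

Parallel minimum levy:
  Adjusted income: £121000 + £12500 + £33000 + £25000 = £191500
  Exemption: £191500 ≤ £219000, so full £64000 applies
  Base: £191500 − £64000 = £127500
  £127500 × 18% = £22950

Excess of parallel minimum levy over mainline income levy: £22950 − £15770 = £7180.

£7180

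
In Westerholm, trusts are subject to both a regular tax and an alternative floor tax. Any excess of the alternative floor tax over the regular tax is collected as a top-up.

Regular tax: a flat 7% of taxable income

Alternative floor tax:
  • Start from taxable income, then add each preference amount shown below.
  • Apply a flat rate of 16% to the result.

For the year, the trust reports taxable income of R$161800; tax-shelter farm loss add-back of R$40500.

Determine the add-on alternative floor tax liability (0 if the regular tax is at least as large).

Regular tax:
  R$161800 × 7% = R$11326

Alternative floor tax:
  Adjusted income: R$161800 + R$40500 = R$202300
  R$202300 × 16% = R$32368

Excess of alternative floor tax over regular tax: R$32368 − R$11326 = R$21042.

R$21042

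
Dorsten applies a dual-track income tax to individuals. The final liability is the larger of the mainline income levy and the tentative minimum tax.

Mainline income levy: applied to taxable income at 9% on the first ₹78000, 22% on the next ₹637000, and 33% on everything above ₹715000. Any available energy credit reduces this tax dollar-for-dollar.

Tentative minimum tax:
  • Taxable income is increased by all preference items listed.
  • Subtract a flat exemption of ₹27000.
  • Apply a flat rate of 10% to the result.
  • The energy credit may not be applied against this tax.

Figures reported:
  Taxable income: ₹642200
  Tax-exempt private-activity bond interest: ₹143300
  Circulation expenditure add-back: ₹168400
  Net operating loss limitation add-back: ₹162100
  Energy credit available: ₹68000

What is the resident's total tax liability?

₹108900

Tentative minimum tax:
  Adjusted income: ₹642200 + ₹143300 + ₹168400 + ₹162100 = ₹1116000
  Less exemption ₹27000 → base ₹1089000
  ₹1089000 × 10% = ₹108900

Mainline income levy:
  ₹78000 × 9% = ₹7020
  ₹564200 × 22% = ₹124124
  → ₹131144
  Less energy credit ₹68000 → ₹63144

₹108900 > ₹63144, so the tentative minimum tax is the binding amount.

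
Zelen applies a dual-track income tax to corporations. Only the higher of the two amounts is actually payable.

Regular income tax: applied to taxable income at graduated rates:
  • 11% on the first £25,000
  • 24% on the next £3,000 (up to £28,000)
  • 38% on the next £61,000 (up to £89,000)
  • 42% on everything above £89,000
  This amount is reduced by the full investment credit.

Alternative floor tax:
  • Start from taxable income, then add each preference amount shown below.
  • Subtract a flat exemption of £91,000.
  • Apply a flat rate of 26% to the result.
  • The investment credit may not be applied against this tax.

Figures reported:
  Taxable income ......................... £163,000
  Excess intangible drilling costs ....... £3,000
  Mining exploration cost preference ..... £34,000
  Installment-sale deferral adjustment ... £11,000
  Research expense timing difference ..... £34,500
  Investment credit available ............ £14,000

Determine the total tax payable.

£43,730

Regular income tax:
  £25,000 × 11% = £2,750
  £3,000 × 24% = £720
  £61,000 × 38% = £23,180
  £74,000 × 42% = £31,080
  → £57,730
  Less investment credit £14,000 → £43,730

Alternative floor tax:
  Adjusted income: £163,000 + £3,000 + £34,000 + £11,000 + £34,500 = £245,500
  Less exemption £91,000 → base £154,500
  £154,500 × 26% = £40,170

£43,730 > £40,170, so the regular income tax governs.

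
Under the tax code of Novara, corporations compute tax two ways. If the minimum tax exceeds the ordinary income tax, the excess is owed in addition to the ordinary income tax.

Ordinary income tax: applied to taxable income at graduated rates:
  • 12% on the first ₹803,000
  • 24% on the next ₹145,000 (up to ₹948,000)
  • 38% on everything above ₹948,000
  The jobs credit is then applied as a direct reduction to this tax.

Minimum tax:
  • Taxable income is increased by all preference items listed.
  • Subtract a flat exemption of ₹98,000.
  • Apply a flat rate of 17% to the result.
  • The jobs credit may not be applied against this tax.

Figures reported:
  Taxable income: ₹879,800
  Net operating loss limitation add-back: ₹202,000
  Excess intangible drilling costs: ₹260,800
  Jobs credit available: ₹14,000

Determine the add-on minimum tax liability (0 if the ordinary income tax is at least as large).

Minimum tax:
  Adjusted income: ₹879,800 + ₹202,000 + ₹260,800 = ₹1,342,600
  Less exemption ₹98,000 → base ₹1,244,600
  ₹1,244,600 × 17% = ₹211,582

Ordinary income tax:
  ₹803,000 × 12% = ₹96,360
  ₹76,800 × 24% = ₹18,432
  → ₹114,792
  Less jobs credit ₹14,000 → ₹100,792

Excess of minimum tax over ordinary income tax: ₹211,582 − ₹100,792 = ₹110,790.

₹110,790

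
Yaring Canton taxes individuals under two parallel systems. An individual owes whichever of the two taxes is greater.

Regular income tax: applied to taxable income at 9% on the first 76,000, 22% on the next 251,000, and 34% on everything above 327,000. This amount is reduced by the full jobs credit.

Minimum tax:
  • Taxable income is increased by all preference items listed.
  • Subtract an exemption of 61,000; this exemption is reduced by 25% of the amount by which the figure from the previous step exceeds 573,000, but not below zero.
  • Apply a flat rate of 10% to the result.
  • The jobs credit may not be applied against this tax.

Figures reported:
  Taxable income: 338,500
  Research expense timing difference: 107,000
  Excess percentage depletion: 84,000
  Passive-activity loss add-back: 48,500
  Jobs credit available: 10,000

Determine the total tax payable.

55,970

Minimum tax:
  Adjusted income: 338,500 + 107,000 + 84,000 + 48,500 = 578,000
  Exemption: 61,000 − 25% × (578,000 − 573,000) = 61,000 − 1,250 = 59,750
  Base: 578,000 − 59,750 = 518,250
  518,250 × 10% = 51,825

Regular income tax:
  76,000 × 9% = 6,840
  251,000 × 22% = 55,220
  11,500 × 34% = 3,910
  → 65,970
  Less jobs credit 10,000 → 55,970

55,970 > 51,825, so the regular income tax governs.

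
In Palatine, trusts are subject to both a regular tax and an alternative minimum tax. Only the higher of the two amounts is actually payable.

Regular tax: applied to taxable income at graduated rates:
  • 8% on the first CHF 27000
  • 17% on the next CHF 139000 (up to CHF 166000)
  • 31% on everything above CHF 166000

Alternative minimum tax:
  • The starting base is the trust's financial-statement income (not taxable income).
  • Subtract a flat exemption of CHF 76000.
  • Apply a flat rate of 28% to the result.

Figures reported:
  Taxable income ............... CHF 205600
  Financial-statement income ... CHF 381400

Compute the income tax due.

Regular tax:
  CHF 27000 × 8% = CHF 2160
  CHF 139000 × 17% = CHF 23630
  CHF 39600 × 31% = CHF 12276
  → CHF 38066

Alternative minimum tax:
  Base (financial-statement income): CHF 381400
  Less exemption CHF 76000 → base CHF 305400
  CHF 305400 × 28% = CHF 85512

CHF 85512 > CHF 38066, so the alternative minimum tax is the binding amount.

CHF 85512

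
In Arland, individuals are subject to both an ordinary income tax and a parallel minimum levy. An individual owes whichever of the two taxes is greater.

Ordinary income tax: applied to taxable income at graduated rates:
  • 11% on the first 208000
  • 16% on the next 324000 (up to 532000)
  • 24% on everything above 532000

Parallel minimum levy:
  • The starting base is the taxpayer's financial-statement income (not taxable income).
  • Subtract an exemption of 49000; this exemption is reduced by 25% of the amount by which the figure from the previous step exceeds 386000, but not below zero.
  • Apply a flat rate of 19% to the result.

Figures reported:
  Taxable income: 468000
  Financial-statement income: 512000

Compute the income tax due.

93955

Parallel minimum levy:
  Base (financial-statement income): 512000
  Exemption: 49000 − 25% × (512000 − 386000) = 49000 − 31500 = 17500
  Base: 512000 − 17500 = 494500
  494500 × 19% = 93955

Ordinary income tax:
  208000 × 11% = 22880
  260000 × 16% = 41600
  → 64480

93955 > 64480, so the parallel minimum levy is the binding amount.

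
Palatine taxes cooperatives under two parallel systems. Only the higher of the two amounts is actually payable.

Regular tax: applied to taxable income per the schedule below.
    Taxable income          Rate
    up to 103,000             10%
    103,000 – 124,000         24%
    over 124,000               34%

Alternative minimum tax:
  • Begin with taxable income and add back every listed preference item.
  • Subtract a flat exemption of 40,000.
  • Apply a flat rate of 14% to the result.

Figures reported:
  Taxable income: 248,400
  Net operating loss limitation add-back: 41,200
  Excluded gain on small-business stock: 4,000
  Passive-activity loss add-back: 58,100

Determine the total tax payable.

Regular tax:
  103,000 × 10% = 10,300
  21,000 × 24% = 5,040
  124,400 × 34% = 42,296
  → 57,636

Alternative minimum tax:
  Adjusted income: 248,400 + 41,200 + 4,000 + 58,100 = 351,700
  Less exemption 40,000 → base 311,700
  311,700 × 14% = 43,638

57,636 > 43,638, so the regular tax governs.

57,636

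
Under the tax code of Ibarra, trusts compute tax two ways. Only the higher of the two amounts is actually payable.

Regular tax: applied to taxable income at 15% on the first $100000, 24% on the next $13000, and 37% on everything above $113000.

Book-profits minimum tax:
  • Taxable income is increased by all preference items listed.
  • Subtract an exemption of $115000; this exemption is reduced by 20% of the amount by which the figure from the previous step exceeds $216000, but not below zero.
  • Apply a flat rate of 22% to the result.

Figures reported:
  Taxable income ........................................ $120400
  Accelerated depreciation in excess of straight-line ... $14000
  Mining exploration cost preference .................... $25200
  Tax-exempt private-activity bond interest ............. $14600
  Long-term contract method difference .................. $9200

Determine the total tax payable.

$20858

Regular tax:
  $100000 × 15% = $15000
  $13000 × 24% = $3120
  $7400 × 37% = $2738
  → $20858

Book-profits minimum tax:
  Adjusted income: $120400 + $14000 + $25200 + $14600 + $9200 = $183400
  Exemption: $183400 ≤ $216000, so full $115000 applies
  Base: $183400 − $115000 = $68400
  $68400 × 22% = $15048

$20858 > $15048, so the regular tax governs.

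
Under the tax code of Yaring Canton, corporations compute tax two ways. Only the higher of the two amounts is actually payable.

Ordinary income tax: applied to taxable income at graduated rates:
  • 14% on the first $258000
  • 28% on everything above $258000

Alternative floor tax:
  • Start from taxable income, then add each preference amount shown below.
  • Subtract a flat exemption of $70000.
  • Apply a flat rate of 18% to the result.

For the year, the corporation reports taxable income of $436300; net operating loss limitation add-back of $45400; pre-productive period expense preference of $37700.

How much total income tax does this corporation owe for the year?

Alternative floor tax:
  Adjusted income: $436300 + $45400 + $37700 = $519400
  Less exemption $70000 → base $449400
  $449400 × 18% = $80892

Ordinary income tax:
  $258000 × 14% = $36120
  $178300 × 28% = $49924
  → $86044

$86044 > $80892, so the ordinary income tax governs.

$86044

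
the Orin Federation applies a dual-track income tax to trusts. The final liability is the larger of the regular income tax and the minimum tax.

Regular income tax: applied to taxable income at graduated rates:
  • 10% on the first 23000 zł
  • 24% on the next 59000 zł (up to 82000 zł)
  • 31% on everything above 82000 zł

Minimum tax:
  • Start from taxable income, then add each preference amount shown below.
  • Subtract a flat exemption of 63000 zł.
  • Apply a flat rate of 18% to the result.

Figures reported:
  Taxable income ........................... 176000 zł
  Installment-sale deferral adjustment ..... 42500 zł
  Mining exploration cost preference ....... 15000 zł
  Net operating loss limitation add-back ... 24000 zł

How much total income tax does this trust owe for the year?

Minimum tax:
  Adjusted income: 176000 zł + 42500 zł + 15000 zł + 24000 zł = 257500 zł
  Less exemption 63000 zł → base 194500 zł
  194500 zł × 18% = 35010 zł

Regular income tax:
  23000 zł × 10% = 2300 zł
  59000 zł × 24% = 14160 zł
  94000 zł × 31% = 29140 zł
  → 45600 zł

45600 zł > 35010 zł, so the regular income tax governs.

45600 zł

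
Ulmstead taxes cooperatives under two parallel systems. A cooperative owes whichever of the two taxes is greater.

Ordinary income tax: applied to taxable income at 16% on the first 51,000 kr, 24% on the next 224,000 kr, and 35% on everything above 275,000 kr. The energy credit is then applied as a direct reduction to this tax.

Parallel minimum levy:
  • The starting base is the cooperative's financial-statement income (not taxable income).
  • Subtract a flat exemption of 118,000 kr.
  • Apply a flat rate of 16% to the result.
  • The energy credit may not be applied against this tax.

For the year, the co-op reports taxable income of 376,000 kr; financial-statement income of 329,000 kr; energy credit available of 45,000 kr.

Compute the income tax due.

52,270 kr

Parallel minimum levy:
  Base (financial-statement income): 329,000 kr
  Less exemption 118,000 kr → base 211,000 kr
  211,000 kr × 16% = 33,760 kr

Ordinary income tax:
  51,000 kr × 16% = 8,160 kr
  224,000 kr × 24% = 53,760 kr
  101,000 kr × 35% = 35,350 kr
  → 97,270 kr
  Less energy credit 45,000 kr → 52,270 kr

52,270 kr > 33,760 kr, so the ordinary income tax governs.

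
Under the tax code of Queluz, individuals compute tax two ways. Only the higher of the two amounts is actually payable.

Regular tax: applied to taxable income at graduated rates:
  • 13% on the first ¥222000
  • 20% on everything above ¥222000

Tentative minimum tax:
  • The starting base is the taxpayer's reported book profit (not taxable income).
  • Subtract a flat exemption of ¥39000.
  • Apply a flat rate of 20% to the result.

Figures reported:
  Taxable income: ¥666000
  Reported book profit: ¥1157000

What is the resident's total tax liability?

¥223600

Regular tax:
  ¥222000 × 13% = ¥28860
  ¥444000 × 20% = ¥88800
  → ¥117660

Tentative minimum tax:
  Base (reported book profit): ¥1157000
  Less exemption ¥39000 → base ¥1118000
  ¥1118000 × 20% = ¥223600

¥223600 > ¥117660, so the tentative minimum tax is the binding amount.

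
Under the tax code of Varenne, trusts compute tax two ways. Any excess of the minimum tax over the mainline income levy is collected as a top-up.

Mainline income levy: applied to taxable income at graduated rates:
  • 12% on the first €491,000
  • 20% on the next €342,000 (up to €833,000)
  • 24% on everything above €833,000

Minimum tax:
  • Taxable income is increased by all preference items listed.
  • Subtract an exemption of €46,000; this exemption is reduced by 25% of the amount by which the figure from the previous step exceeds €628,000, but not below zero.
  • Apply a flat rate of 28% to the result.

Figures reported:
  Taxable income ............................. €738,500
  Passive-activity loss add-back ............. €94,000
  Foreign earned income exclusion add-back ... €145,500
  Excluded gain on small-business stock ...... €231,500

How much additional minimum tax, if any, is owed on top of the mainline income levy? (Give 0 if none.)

€230,240

Minimum tax:
  Adjusted income: €738,500 + €94,000 + €145,500 + €231,500 = €1,209,500
  Exemption: 25% × (€1,209,500 − €628,000) = €145,375 ≥ €46,000, so the exemption is fully phased out
  Base: €1,209,500 − €0 = €1,209,500
  €1,209,500 × 28% = €338,660

Mainline income levy:
  €491,000 × 12% = €58,920
  €247,500 × 20% = €49,500
  → €108,420

Excess of minimum tax over mainline income levy: €338,660 − €108,420 = €230,240.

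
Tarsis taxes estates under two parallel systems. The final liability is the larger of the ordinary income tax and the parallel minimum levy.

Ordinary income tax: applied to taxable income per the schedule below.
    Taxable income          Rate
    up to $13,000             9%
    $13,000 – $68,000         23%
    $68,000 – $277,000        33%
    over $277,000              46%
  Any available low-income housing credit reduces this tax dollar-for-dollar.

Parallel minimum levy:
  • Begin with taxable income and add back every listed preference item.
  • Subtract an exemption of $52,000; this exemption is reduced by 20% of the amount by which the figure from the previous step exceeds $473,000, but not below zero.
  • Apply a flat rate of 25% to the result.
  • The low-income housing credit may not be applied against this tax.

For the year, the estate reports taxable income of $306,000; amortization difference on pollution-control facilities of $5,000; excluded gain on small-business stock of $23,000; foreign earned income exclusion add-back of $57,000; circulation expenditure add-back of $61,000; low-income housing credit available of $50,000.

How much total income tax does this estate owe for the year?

$100,000

Parallel minimum levy:
  Adjusted income: $306,000 + $5,000 + $23,000 + $57,000 + $61,000 = $452,000
  Exemption: $452,000 ≤ $473,000, so full $52,000 applies
  Base: $452,000 − $52,000 = $400,000
  $400,000 × 25% = $100,000

Ordinary income tax:
  $13,000 × 9% = $1,170
  $55,000 × 23% = $12,650
  $209,000 × 33% = $68,970
  $29,000 × 46% = $13,340
  → $96,130
  Less low-income housing credit $50,000 → $46,130

$100,000 > $46,130, so the parallel minimum levy is the binding amount.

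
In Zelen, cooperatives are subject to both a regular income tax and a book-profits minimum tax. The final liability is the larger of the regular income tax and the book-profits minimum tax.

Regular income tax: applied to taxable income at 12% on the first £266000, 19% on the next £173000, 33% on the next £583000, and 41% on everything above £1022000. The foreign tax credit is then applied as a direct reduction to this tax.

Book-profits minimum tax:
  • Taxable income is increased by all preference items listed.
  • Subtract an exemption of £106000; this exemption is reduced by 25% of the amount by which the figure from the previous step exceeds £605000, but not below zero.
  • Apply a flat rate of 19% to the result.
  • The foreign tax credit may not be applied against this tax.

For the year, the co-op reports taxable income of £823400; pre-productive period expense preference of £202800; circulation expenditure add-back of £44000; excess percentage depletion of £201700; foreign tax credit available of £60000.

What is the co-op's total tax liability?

Book-profits minimum tax:
  Adjusted income: £823400 + £202800 + £44000 + £201700 = £1271900
  Exemption: 25% × (£1271900 − £605000) = £166725 ≥ £106000, so the exemption is fully phased out
  Base: £1271900 − £0 = £1271900
  £1271900 × 19% = £241661

Regular income tax:
  £266000 × 12% = £31920
  £173000 × 19% = £32870
  £384400 × 33% = £126852
  → £191642
  Less foreign tax credit £60000 → £131642

£241661 > £131642, so the book-profits minimum tax is the binding amount.

£241661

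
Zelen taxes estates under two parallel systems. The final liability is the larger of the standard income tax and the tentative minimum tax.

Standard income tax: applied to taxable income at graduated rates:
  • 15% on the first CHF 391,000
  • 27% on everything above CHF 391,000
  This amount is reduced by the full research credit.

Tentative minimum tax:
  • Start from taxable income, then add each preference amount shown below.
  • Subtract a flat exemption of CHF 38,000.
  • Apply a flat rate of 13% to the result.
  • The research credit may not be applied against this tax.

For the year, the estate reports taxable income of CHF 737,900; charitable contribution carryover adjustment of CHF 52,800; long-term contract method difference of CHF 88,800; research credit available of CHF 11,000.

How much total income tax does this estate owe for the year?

CHF 141,313

Tentative minimum tax:
  Adjusted income: CHF 737,900 + CHF 52,800 + CHF 88,800 = CHF 879,500
  Less exemption CHF 38,000 → base CHF 841,500
  CHF 841,500 × 13% = CHF 109,395

Standard income tax:
  CHF 391,000 × 15% = CHF 58,650
  CHF 346,900 × 27% = CHF 93,663
  → CHF 152,313
  Less research credit CHF 11,000 → CHF 141,313

CHF 141,313 > CHF 109,395, so the standard income tax governs.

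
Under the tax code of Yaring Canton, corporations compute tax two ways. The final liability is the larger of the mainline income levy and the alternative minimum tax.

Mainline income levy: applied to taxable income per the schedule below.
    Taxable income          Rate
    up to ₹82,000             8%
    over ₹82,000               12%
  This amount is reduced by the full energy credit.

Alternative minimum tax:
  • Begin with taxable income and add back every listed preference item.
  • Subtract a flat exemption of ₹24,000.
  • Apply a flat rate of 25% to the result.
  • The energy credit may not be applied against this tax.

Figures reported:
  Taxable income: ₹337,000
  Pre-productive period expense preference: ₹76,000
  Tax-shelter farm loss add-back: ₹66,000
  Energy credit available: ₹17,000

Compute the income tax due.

₹113,750

Alternative minimum tax:
  Adjusted income: ₹337,000 + ₹76,000 + ₹66,000 = ₹479,000
  Less exemption ₹24,000 → base ₹455,000
  ₹455,000 × 25% = ₹113,750

Mainline income levy:
  ₹82,000 × 8% = ₹6,560
  ₹255,000 × 12% = ₹30,600
  → ₹37,160
  Less energy credit ₹17,000 → ₹20,160

₹113,750 > ₹20,160, so the alternative minimum tax is the binding amount.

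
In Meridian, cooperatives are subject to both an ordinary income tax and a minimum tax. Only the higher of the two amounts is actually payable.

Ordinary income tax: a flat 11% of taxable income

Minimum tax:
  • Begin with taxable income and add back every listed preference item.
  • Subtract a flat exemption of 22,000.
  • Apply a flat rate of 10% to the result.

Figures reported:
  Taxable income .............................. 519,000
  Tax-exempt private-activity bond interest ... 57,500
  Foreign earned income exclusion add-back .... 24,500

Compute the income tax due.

57,900

Ordinary income tax:
  519,000 × 11% = 57,090

Minimum tax:
  Adjusted income: 519,000 + 57,500 + 24,500 = 601,000
  Less exemption 22,000 → base 579,000
  579,000 × 10% = 57,900

57,900 > 57,090, so the minimum tax is the binding amount.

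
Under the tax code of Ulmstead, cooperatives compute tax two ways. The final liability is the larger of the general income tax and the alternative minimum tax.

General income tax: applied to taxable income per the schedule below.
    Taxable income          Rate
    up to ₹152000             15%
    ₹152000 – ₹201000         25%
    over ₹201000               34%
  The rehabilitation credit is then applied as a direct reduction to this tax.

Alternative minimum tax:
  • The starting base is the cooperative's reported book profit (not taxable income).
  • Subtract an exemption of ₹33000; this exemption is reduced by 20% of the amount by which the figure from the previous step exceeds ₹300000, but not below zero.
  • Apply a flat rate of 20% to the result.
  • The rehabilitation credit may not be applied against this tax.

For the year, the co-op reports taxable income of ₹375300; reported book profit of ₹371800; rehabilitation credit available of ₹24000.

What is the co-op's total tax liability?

Alternative minimum tax:
  Base (reported book profit): ₹371800
  Exemption: ₹33000 − 20% × (₹371800 − ₹300000) = ₹33000 − ₹14360 = ₹18640
  Base: ₹371800 − ₹18640 = ₹353160
  ₹353160 × 20% = ₹70632

General income tax:
  ₹152000 × 15% = ₹22800
  ₹49000 × 25% = ₹12250
  ₹174300 × 34% = ₹59262
  → ₹94312
  Less rehabilitation credit ₹24000 → ₹70312

₹70632 > ₹70312, so the alternative minimum tax is the binding amount.

₹70632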